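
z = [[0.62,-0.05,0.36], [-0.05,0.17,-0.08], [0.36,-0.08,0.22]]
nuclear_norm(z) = 1.02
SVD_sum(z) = [[0.61, -0.09, 0.37],  [-0.09, 0.01, -0.05],  [0.37, -0.05, 0.22]] + [[0.01, 0.04, -0.01], [0.04, 0.16, -0.03], [-0.01, -0.03, 0.00]] + [[-0.0,0.0,0.0], [0.00,-0.00,-0.0], [0.00,-0.0,-0.0]]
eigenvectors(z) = [[-0.85,0.47,0.23], [0.12,-0.26,0.96], [-0.51,-0.85,-0.16]]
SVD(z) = [[-0.85, -0.23, -0.47],[0.12, -0.96, 0.26],[-0.51, 0.16, 0.85]] @ diag([0.8422724990966716, 0.17107263757278746, 0.0033451366694588237]) @ [[-0.85, 0.12, -0.51], [-0.23, -0.96, 0.16], [0.47, -0.26, -0.85]]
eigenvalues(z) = [0.84, -0.0, 0.17]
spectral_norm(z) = 0.84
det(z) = -0.00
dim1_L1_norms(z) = [1.03, 0.3, 0.66]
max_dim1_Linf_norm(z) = 0.62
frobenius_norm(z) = 0.86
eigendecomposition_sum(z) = [[0.61, -0.09, 0.37], [-0.09, 0.01, -0.05], [0.37, -0.05, 0.22]] + [[-0.0,  0.0,  0.00], [0.0,  -0.00,  -0.00], [0.00,  -0.00,  -0.0]] + [[0.01,  0.04,  -0.01],[0.04,  0.16,  -0.03],[-0.01,  -0.03,  0.00]]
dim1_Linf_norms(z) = [0.62, 0.17, 0.36]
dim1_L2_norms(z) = [0.72, 0.19, 0.43]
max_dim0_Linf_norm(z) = 0.62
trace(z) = 1.01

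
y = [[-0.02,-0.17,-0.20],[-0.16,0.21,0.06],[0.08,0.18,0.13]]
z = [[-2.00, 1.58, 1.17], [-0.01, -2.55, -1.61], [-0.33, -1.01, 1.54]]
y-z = [[1.98, -1.75, -1.37], [-0.15, 2.76, 1.67], [0.41, 1.19, -1.41]]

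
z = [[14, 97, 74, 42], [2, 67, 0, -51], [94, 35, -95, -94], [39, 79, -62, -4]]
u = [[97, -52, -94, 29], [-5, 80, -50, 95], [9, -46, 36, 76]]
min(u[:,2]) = -94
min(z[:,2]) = -95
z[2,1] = 35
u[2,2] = 36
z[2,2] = -95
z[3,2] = -62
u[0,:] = [97, -52, -94, 29]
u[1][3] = 95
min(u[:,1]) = -52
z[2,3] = -94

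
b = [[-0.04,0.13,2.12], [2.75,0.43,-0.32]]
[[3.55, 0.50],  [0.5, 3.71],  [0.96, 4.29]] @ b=[[1.23, 0.68, 7.37], [10.18, 1.66, -0.13], [11.76, 1.97, 0.66]]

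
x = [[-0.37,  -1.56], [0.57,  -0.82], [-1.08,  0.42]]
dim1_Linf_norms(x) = [1.56, 0.82, 1.08]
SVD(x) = [[-0.80, 0.54], [-0.5, -0.32], [0.34, 0.78]] @ diag([1.8305758700586385, 1.2488362518597296]) @ [[-0.2, 0.98], [-0.98, -0.20]]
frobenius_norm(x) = 2.22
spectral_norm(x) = 1.83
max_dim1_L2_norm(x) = 1.6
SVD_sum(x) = [[0.29, -1.43], [0.18, -0.90], [-0.12, 0.61]] + [[-0.66, -0.13], [0.39, 0.08], [-0.96, -0.19]]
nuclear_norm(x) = 3.08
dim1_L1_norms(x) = [1.93, 1.39, 1.5]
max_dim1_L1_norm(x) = 1.93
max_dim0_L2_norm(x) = 1.81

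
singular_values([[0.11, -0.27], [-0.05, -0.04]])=[0.29, 0.06]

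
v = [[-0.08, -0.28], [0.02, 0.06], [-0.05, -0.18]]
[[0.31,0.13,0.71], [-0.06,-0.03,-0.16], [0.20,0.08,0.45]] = v @ [[1.90, -0.58, -1.9], [-1.66, -0.29, -2.0]]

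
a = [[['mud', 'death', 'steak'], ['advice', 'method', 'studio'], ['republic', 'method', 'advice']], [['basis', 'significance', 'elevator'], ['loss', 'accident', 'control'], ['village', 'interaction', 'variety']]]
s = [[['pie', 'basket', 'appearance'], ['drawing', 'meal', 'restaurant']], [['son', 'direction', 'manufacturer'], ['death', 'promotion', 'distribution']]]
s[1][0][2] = 'manufacturer'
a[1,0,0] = 'basis'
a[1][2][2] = 'variety'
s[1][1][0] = 'death'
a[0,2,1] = 'method'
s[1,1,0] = 'death'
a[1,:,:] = [['basis', 'significance', 'elevator'], ['loss', 'accident', 'control'], ['village', 'interaction', 'variety']]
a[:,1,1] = ['method', 'accident']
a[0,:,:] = [['mud', 'death', 'steak'], ['advice', 'method', 'studio'], ['republic', 'method', 'advice']]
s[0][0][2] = 'appearance'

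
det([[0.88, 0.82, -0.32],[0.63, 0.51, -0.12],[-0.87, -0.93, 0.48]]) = 0.000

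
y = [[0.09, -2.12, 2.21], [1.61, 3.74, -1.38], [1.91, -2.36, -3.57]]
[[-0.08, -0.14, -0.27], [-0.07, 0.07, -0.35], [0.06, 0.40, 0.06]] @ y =[[-0.75, 0.28, 0.98], [-0.56, 1.24, 1.0], [0.76, 1.23, -0.63]]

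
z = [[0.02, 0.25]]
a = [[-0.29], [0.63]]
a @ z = [[-0.01, -0.07], [0.01, 0.16]]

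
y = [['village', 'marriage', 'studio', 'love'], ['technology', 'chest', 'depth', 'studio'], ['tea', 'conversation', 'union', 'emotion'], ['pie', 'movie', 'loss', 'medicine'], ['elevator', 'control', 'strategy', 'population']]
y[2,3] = 'emotion'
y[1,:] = ['technology', 'chest', 'depth', 'studio']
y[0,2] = 'studio'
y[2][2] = 'union'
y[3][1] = 'movie'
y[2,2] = 'union'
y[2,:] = ['tea', 'conversation', 'union', 'emotion']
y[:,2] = ['studio', 'depth', 'union', 'loss', 'strategy']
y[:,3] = ['love', 'studio', 'emotion', 'medicine', 'population']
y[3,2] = 'loss'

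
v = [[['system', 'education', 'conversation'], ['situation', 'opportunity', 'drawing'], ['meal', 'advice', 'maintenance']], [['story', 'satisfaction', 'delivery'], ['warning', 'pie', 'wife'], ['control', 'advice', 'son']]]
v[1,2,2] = 'son'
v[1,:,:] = [['story', 'satisfaction', 'delivery'], ['warning', 'pie', 'wife'], ['control', 'advice', 'son']]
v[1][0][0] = 'story'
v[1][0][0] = 'story'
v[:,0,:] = [['system', 'education', 'conversation'], ['story', 'satisfaction', 'delivery']]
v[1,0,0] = 'story'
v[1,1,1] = 'pie'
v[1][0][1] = 'satisfaction'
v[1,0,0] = 'story'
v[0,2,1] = 'advice'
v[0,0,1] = 'education'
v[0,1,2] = 'drawing'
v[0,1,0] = 'situation'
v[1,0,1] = 'satisfaction'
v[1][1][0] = 'warning'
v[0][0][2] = 'conversation'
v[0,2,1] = 'advice'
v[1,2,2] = 'son'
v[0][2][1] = 'advice'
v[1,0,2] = 'delivery'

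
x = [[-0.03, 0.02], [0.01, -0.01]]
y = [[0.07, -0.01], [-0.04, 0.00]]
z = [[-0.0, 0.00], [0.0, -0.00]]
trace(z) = 0.00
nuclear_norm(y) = 0.09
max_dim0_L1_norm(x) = 0.04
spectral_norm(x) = 0.04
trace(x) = -0.04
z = x @ y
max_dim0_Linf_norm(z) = 0.0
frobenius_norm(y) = 0.08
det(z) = 0.00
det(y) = -0.00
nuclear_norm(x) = 0.04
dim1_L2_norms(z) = [0.0, 0.0]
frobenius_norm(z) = 0.00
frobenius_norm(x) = 0.04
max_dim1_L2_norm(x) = 0.04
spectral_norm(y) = 0.08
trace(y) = 0.07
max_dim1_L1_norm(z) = 0.0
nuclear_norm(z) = 0.00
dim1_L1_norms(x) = [0.05, 0.02]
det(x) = 0.00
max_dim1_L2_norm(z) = 0.0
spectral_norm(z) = 0.00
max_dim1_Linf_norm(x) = 0.03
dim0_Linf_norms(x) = [0.03, 0.02]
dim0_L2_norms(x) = [0.03, 0.02]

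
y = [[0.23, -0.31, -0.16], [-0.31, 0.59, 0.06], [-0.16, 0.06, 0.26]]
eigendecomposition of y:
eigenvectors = [[-0.51, 0.82, -0.25], [0.82, 0.39, -0.41], [0.24, 0.42, 0.88]]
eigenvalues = [0.8, 0.0, 0.28]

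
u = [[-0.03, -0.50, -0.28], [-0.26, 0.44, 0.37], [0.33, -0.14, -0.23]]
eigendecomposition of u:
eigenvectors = [[0.21, 0.35, -0.54], [0.54, -0.47, 0.72], [-0.82, 0.81, -0.44]]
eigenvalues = [-0.22, -0.01, 0.41]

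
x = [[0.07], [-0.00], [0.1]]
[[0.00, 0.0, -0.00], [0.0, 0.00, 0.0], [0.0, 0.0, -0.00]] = x @ [[0.01, 0.04, -0.02]]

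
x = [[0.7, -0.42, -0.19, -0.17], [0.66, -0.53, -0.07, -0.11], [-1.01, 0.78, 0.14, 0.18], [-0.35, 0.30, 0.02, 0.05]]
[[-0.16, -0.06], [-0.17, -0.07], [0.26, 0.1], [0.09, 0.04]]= x @[[-0.12,-0.04], [0.16,0.08], [0.04,-0.02], [0.02,-0.00]]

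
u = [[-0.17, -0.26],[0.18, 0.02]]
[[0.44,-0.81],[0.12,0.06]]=u @[[0.95,-0.04],[-2.32,3.15]]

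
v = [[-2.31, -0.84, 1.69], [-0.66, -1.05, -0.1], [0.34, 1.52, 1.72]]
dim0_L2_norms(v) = [2.43, 2.03, 2.41]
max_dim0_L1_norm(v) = 3.51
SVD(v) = [[-0.96, -0.03, 0.26], [-0.25, 0.38, -0.89], [-0.08, -0.92, -0.37]] @ diag([3.089708704851631, 2.495855449683728, 0.23389248266690724]) @ [[0.77, 0.31, -0.56], [-0.20, -0.71, -0.67], [-0.61, 0.63, -0.48]]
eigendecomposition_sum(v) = [[-2.21, -1.63, 0.77], [-0.76, -0.56, 0.27], [0.41, 0.3, -0.14]] + [[-0.09, 0.32, 0.09],[0.1, -0.34, -0.1],[-0.06, 0.19, 0.05]] + [[-0.01, 0.47, 0.83],[0.00, -0.15, -0.27],[-0.02, 1.02, 1.81]]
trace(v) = -1.64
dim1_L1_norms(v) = [4.84, 1.81, 3.58]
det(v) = 1.80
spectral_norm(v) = 3.09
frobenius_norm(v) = 3.98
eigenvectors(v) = [[-0.93,-0.63,0.41], [-0.32,0.67,-0.13], [0.17,-0.39,0.9]]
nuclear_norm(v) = 5.82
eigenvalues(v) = [-2.91, -0.38, 1.65]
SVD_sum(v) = [[-2.29, -0.93, 1.68], [-0.59, -0.24, 0.44], [-0.18, -0.07, 0.13]] + [[0.01, 0.05, 0.04], [-0.19, -0.68, -0.64], [0.47, 1.65, 1.55]] + [[-0.04, 0.04, -0.03],[0.13, -0.13, 0.10],[0.05, -0.05, 0.04]]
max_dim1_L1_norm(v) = 4.84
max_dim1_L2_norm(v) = 2.98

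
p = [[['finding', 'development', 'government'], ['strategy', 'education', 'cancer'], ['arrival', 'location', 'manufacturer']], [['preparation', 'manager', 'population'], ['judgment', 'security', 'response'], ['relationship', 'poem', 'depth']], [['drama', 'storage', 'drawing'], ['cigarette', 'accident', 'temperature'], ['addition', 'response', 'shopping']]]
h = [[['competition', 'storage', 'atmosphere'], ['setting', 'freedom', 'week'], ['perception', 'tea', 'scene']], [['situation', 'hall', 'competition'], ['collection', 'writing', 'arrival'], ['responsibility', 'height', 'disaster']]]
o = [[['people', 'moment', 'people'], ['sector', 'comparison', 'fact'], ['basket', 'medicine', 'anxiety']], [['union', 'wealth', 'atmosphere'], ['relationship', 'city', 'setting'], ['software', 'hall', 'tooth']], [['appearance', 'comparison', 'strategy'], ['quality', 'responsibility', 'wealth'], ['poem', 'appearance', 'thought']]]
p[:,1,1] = ['education', 'security', 'accident']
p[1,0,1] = 'manager'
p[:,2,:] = [['arrival', 'location', 'manufacturer'], ['relationship', 'poem', 'depth'], ['addition', 'response', 'shopping']]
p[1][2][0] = 'relationship'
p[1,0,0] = 'preparation'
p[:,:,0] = [['finding', 'strategy', 'arrival'], ['preparation', 'judgment', 'relationship'], ['drama', 'cigarette', 'addition']]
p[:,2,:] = [['arrival', 'location', 'manufacturer'], ['relationship', 'poem', 'depth'], ['addition', 'response', 'shopping']]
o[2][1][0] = 'quality'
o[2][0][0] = 'appearance'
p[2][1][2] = 'temperature'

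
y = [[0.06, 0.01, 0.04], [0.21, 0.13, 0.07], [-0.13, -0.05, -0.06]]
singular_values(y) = [0.3, 0.04, 0.0]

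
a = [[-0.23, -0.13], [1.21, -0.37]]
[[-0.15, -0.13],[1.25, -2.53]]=a@[[0.9, -1.16],[-0.44, 3.05]]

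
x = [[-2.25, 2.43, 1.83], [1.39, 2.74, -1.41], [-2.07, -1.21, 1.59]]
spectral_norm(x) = 4.42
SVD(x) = [[-0.46,  -0.84,  -0.28], [0.61,  -0.53,  0.59], [-0.64,  0.09,  0.76]] @ diag([4.424940117076774, 3.795776339526618, 0.182172831603626]) @ [[0.73, 0.31, -0.62], [0.26, -0.95, -0.17], [-0.64, -0.03, -0.77]]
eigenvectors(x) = [[0.16, 0.83, 0.73], [0.82, -0.09, -0.02], [-0.55, 0.56, 0.68]]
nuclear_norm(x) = 8.40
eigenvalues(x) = [3.96, -1.28, -0.61]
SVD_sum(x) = [[-1.46,-0.62,1.24],  [1.97,0.83,-1.67],  [-2.07,-0.87,1.76]] + [[-0.82, 3.05, 0.55], [-0.51, 1.91, 0.34], [0.09, -0.33, -0.06]] + [[0.03, 0.0, 0.04], [-0.07, -0.00, -0.08], [-0.09, -0.00, -0.11]]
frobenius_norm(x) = 5.83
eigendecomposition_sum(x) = [[0.20, 0.59, -0.2],[1.03, 3.07, -1.03],[-0.70, -2.08, 0.7]] + [[-3.56, 3.33, 3.91], [0.39, -0.36, -0.43], [-2.41, 2.25, 2.65]] + [[1.11, -1.49, -1.88],  [-0.03, 0.03, 0.04],  [1.03, -1.39, -1.75]]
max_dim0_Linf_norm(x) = 2.74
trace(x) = 2.08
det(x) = 3.06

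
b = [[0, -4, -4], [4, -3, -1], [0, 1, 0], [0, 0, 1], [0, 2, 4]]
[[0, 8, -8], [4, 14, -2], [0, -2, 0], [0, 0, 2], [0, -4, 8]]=b@ [[1, 2, 0], [0, -2, 0], [0, 0, 2]]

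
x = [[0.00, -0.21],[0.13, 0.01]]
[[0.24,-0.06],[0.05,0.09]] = x @ [[0.46,  0.7], [-1.16,  0.27]]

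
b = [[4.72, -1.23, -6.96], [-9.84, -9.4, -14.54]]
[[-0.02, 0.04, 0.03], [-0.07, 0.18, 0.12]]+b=[[4.7, -1.19, -6.93],  [-9.91, -9.22, -14.42]]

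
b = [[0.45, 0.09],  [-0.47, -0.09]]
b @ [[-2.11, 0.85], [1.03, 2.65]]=[[-0.86,0.62], [0.90,-0.64]]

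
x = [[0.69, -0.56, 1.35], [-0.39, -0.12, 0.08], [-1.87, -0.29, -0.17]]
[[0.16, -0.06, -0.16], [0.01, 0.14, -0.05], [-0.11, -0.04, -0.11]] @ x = [[0.43, -0.04, 0.24], [0.05, -0.01, 0.03], [0.15, 0.1, -0.13]]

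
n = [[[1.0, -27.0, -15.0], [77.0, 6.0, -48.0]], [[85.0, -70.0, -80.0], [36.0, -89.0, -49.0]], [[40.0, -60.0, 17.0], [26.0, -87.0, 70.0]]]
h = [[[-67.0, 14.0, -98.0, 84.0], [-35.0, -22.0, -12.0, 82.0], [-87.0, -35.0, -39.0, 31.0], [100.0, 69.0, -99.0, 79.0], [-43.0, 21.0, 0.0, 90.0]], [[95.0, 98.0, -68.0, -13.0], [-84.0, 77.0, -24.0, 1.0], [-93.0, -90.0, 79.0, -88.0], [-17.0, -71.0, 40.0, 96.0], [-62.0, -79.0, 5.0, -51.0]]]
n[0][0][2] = -15.0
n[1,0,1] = -70.0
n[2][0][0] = 40.0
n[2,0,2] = 17.0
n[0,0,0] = 1.0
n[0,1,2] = -48.0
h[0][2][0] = -87.0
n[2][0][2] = 17.0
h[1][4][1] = -79.0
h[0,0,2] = -98.0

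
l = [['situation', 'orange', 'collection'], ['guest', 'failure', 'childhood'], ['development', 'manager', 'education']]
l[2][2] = 'education'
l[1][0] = 'guest'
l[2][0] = 'development'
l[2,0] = 'development'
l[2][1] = 'manager'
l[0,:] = ['situation', 'orange', 'collection']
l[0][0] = 'situation'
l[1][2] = 'childhood'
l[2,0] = 'development'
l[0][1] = 'orange'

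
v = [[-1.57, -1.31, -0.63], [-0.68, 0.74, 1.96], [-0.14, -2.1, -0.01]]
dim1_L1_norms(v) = [3.51, 3.38, 2.25]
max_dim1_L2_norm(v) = 2.2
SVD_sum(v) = [[-0.47, -1.55, -0.81], [0.35, 1.14, 0.60], [-0.48, -1.57, -0.82]] + [[-0.5,  -0.15,  0.59], [-1.11,  -0.35,  1.31], [-0.31,  -0.1,  0.37]] + [[-0.6, 0.39, -0.41],  [0.08, -0.06, 0.06],  [0.65, -0.43, 0.44]]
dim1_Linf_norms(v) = [1.57, 1.96, 2.1]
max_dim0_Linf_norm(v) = 2.1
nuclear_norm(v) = 6.11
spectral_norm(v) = 2.90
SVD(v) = [[-0.62, -0.4, -0.67], [0.46, -0.88, 0.09], [-0.63, -0.25, 0.73]] @ diag([2.9043648885008175, 1.9807256092215293, 1.2249859817229098]) @ [[0.26, 0.86, 0.45],[0.63, 0.20, -0.75],[0.73, -0.48, 0.49]]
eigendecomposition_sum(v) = [[-1.80+0.00j, (-0.76+0j), (0.19-0j)],[(-0.2+0j), -0.08+0.00j, (0.02-0j)],[-0.36+0.00j, -0.15+0.00j, (0.04-0j)]] + [[0.11-0.01j,(-0.28-0.34j),-0.41+0.21j], [-0.24-0.04j,0.41+0.86j,0.97-0.25j], [(0.11-0.23j),-0.97+0.17j,-0.02+1.04j]] + [[0.11+0.01j,  (-0.28+0.34j),  -0.41-0.21j], [-0.24+0.04j,  (0.41-0.86j),  (0.97+0.25j)], [(0.11+0.23j),  (-0.97-0.17j),  (-0.02-1.04j)]]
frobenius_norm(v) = 3.72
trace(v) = -0.84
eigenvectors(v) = [[0.97+0.00j, (0.15+0.27j), (0.15-0.27j)], [0.11+0.00j, -0.18-0.64j, (-0.18+0.64j)], [0.20+0.00j, (0.69+0j), (0.69-0j)]]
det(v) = -7.05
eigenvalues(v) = [(-1.84+0j), (0.5+1.89j), (0.5-1.89j)]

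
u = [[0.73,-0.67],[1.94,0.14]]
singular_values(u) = [2.08, 0.68]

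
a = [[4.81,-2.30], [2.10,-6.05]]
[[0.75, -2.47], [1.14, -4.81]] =a @ [[0.08,  -0.16],[-0.16,  0.74]]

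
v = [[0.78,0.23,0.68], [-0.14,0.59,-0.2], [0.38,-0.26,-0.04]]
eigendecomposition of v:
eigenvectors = [[0.54, 0.78, 0.05], [-0.10, -0.47, 0.94], [-0.84, 0.41, -0.33]]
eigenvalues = [-0.32, 0.99, 0.65]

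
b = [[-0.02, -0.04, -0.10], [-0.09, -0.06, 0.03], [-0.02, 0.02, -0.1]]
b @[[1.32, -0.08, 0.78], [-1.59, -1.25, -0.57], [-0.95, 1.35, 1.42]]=[[0.13, -0.08, -0.13], [-0.05, 0.12, 0.01], [0.04, -0.16, -0.17]]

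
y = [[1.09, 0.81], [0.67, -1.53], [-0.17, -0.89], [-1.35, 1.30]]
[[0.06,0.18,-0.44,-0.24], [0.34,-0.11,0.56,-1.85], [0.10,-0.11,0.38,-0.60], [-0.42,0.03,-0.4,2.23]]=y@[[0.17, 0.08, -0.1, -0.84], [-0.15, 0.11, -0.41, 0.84]]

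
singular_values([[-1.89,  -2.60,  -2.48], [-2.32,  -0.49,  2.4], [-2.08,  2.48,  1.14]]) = [4.65, 3.73, 2.03]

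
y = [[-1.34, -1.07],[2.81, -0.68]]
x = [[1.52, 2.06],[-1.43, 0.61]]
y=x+[[-2.86, -3.13], [4.24, -1.29]]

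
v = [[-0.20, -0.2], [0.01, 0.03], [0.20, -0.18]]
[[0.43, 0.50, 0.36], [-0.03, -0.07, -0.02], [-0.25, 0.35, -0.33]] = v@[[-1.67,-0.26,-1.71], [-0.46,-2.24,-0.08]]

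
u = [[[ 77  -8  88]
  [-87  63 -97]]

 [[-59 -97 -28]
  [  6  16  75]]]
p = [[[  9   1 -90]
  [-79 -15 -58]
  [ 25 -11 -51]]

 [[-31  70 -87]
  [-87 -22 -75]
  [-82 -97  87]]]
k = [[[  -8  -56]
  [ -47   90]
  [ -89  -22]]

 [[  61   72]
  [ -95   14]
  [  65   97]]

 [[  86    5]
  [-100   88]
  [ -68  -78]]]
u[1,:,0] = [-59, 6]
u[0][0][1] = -8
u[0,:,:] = [[77, -8, 88], [-87, 63, -97]]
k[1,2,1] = 97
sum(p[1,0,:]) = -48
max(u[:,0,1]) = -8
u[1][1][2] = 75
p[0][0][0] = 9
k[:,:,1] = [[-56, 90, -22], [72, 14, 97], [5, 88, -78]]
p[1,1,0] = -87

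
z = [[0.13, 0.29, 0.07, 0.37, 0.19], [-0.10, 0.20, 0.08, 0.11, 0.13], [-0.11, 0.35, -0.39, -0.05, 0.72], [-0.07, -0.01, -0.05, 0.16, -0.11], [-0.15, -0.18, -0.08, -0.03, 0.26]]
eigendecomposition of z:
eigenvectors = [[(0.11+0j), 0.56+0.00j, (0.56-0j), -0.27+0.23j, (-0.27-0.23j)], [(0.17+0j), (0.31+0.15j), 0.31-0.15j, 0.31-0.26j, 0.31+0.26j], [(-0.97+0j), (0.31+0.45j), 0.31-0.45j, 0.51+0.11j, (0.51-0.11j)], [-0.08+0.00j, -0.20+0.13j, (-0.2-0.13j), (-0.55+0j), (-0.55-0j)], [(-0.05+0j), -0.07+0.45j, (-0.07-0.45j), (0.18+0.32j), 0.18-0.32j]]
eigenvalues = [(-0.41+0j), (0.17+0.37j), (0.17-0.37j), (0.21+0.1j), (0.21-0.1j)]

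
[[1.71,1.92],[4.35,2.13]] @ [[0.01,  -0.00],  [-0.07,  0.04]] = [[-0.12, 0.08], [-0.11, 0.09]]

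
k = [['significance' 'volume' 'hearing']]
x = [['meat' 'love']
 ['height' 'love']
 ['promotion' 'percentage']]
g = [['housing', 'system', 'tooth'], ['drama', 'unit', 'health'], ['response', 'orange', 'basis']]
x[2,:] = ['promotion', 'percentage']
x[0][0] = 'meat'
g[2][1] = 'orange'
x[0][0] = 'meat'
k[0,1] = 'volume'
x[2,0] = 'promotion'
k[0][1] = 'volume'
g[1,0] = 'drama'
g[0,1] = 'system'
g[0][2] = 'tooth'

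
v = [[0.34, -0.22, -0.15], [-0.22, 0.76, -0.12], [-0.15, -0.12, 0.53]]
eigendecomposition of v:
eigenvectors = [[0.81, 0.48, 0.34], [0.38, 0.00, -0.92], [0.44, -0.88, 0.18]]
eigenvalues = [0.15, 0.61, 0.86]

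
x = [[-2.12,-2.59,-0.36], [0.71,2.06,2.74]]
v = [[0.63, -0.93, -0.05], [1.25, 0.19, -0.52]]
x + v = [[-1.49, -3.52, -0.41],[1.96, 2.25, 2.22]]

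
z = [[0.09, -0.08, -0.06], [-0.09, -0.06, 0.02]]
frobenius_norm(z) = 0.17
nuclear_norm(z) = 0.24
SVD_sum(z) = [[0.11, -0.04, -0.05], [-0.06, 0.02, 0.03]] + [[-0.02, -0.04, -0.01], [-0.03, -0.08, -0.01]]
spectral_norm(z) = 0.14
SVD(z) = [[-0.88,0.47], [0.47,0.88]] @ diag([0.1432072865227045, 0.09844629544479576]) @ [[-0.85, 0.29, 0.44], [-0.37, -0.92, -0.11]]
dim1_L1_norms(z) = [0.23, 0.17]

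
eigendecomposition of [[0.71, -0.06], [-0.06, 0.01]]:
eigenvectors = [[1.00,0.08],[-0.08,1.0]]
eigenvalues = [0.72, 0.0]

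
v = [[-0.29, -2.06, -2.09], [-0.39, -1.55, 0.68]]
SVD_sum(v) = [[-0.37,-2.32,-1.73],[-0.11,-0.70,-0.52]] + [[0.08,0.26,-0.36],[-0.28,-0.85,1.20]]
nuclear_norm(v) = 4.61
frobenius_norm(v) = 3.42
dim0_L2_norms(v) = [0.49, 2.58, 2.2]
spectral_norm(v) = 3.04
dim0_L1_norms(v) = [0.68, 3.61, 2.77]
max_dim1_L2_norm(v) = 2.95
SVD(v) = [[-0.96, -0.29], [-0.29, 0.96]] @ diag([3.0437615807216596, 1.564709378677963]) @ [[0.13,0.8,0.59],  [-0.19,-0.57,0.80]]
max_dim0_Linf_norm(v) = 2.09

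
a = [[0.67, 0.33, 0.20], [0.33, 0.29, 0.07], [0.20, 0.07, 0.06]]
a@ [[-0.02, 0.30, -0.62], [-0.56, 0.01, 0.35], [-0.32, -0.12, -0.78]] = [[-0.26,0.18,-0.46], [-0.19,0.09,-0.16], [-0.06,0.05,-0.15]]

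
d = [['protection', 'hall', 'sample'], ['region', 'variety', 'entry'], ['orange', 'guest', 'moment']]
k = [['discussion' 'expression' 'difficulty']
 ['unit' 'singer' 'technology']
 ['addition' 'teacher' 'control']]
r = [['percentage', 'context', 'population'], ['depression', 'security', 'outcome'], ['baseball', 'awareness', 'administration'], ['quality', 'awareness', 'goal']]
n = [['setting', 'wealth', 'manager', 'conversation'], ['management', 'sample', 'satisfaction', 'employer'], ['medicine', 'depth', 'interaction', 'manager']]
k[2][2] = 'control'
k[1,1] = 'singer'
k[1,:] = ['unit', 'singer', 'technology']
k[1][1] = 'singer'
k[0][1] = 'expression'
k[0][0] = 'discussion'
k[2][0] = 'addition'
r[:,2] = ['population', 'outcome', 'administration', 'goal']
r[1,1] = 'security'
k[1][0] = 'unit'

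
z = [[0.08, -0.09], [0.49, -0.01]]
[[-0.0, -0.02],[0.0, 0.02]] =z@[[0.01,0.05], [0.05,0.23]]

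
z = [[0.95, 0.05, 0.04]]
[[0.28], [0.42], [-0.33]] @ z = [[0.27, 0.01, 0.01], [0.4, 0.02, 0.02], [-0.31, -0.02, -0.01]]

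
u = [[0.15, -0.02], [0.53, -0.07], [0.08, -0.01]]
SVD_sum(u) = [[0.15, -0.02], [0.53, -0.07], [0.08, -0.01]] + [[-0.00, -0.0], [-0.00, -0.00], [0.0, 0.0]]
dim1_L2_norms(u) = [0.15, 0.53, 0.08]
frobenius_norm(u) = 0.56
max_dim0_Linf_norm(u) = 0.53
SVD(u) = [[-0.27, 0.33], [-0.95, 0.05], [-0.14, -0.94]] @ diag([0.5614264431026045, 0.000590749657609068]) @ [[-0.99, 0.13], [-0.13, -0.99]]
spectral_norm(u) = 0.56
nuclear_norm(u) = 0.56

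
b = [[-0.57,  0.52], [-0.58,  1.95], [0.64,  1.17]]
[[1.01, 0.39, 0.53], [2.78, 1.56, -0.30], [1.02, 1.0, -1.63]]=b @ [[-0.65, 0.07, -1.47], [1.23, 0.82, -0.59]]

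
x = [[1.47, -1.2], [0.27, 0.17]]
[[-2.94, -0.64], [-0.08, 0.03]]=x @[[-1.03, -0.12], [1.19, 0.39]]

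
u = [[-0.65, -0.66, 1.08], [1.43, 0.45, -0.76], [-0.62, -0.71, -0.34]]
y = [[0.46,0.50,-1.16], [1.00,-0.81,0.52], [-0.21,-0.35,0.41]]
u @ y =[[-1.19, -0.17, 0.85], [1.27, 0.62, -1.74], [-0.92, 0.38, 0.21]]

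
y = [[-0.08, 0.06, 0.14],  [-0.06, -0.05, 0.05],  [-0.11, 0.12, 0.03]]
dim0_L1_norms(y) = [0.25, 0.23, 0.22]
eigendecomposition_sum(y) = [[(-0.04+0.06j), 0.05-0.02j, 0.06+0.01j], [-0.02-0.01j, (0.01+0.01j), 0.00+0.02j], [(-0.06+0j), 0.04+0.02j, (0.03+0.05j)]] + [[(-0.04-0.06j), 0.05+0.02j, (0.06-0.01j)], [-0.02+0.01j, 0.01-0.01j, 0.00-0.02j], [-0.06-0.00j, (0.04-0.02j), 0.03-0.05j]] + [[-0.01-0.00j,(-0.04+0j),(0.02+0j)], [-0.01-0.00j,(-0.08+0j),0.04+0.00j], [0.01+0.00j,(0.04-0j),(-0.02-0j)]]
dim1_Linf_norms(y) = [0.14, 0.06, 0.12]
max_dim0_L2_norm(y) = 0.15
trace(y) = -0.10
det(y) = -0.00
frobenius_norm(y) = 0.26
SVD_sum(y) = [[-0.1,0.08,0.10],[-0.03,0.02,0.02],[-0.09,0.08,0.09]] + [[-0.00, -0.03, 0.03], [-0.00, -0.05, 0.05], [0.0, 0.05, -0.05]] + [[0.02,0.01,0.02], [-0.03,-0.02,-0.02], [-0.02,-0.01,-0.01]]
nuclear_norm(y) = 0.39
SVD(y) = [[-0.73, -0.42, -0.55], [-0.19, -0.65, 0.74], [-0.66, 0.64, 0.39]] @ diag([0.22410206861645215, 0.11032663855645568, 0.05662416150955485]) @ [[0.63, -0.51, -0.58], [0.01, 0.76, -0.65], [-0.77, -0.40, -0.49]]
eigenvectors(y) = [[(-0.73+0j),-0.73-0.00j,(-0.39+0j)], [(-0.1-0.26j),-0.10+0.26j,-0.82+0.00j], [-0.38-0.50j,-0.38+0.50j,0.42+0.00j]]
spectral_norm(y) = 0.22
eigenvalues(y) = [0.12j, -0.12j, (-0.1+0j)]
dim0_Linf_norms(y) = [0.11, 0.12, 0.14]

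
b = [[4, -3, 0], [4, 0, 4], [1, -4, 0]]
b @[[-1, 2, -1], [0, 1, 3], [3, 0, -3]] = [[-4, 5, -13], [8, 8, -16], [-1, -2, -13]]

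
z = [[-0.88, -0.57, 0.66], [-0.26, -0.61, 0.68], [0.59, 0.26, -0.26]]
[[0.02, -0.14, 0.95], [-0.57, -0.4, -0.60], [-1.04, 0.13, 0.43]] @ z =[[0.58, 0.32, -0.33], [0.25, 0.41, -0.49], [1.14, 0.63, -0.71]]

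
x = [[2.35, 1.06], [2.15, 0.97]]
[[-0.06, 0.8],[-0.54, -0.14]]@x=[[1.58,0.71], [-1.57,-0.71]]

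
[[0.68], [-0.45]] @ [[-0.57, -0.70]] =[[-0.39, -0.48], [0.26, 0.32]]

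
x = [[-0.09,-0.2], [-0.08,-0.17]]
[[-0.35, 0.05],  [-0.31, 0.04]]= x@[[1.75, 1.44], [0.98, -0.89]]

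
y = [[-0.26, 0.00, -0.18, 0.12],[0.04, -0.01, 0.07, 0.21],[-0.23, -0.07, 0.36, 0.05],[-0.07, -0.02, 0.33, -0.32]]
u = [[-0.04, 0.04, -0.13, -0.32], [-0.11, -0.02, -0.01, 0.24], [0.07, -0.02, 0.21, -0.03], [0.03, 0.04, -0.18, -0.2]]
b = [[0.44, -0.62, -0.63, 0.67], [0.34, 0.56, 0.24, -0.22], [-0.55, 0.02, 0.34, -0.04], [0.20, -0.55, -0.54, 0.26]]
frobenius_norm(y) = 0.76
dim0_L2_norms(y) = [0.36, 0.07, 0.53, 0.4]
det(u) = 0.00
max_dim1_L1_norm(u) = 0.53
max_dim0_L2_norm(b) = 1.0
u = b @ y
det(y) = 0.00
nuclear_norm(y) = 1.27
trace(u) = -0.05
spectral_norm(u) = 0.49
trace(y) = -0.23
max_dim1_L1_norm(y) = 0.74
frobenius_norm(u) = 0.56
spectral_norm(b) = 1.56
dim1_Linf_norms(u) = [0.32, 0.24, 0.21, 0.2]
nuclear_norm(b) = 2.57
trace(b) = 1.60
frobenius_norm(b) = 1.76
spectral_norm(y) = 0.58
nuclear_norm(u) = 0.85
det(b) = -0.00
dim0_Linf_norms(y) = [0.26, 0.07, 0.36, 0.32]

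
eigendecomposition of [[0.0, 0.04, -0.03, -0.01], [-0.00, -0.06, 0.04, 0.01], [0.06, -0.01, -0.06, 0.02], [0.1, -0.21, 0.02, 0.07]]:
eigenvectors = [[(0.23+0j), (-0.18+0.16j), -0.18-0.16j, (0.47+0j)], [(-0.4+0j), 0.23-0.02j, (0.23+0.02j), (-0.02+0j)], [0.20+0.00j, 0.13+0.11j, (0.13-0.11j), 0.18+0.00j], [-0.87+0.00j, 0.93+0.00j, (0.93-0j), (-0.86+0j)]]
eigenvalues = [(-0.06+0j), 0.02j, -0.02j, (0.01+0j)]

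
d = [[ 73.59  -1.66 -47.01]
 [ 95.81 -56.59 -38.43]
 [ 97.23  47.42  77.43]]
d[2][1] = 47.42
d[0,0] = 73.59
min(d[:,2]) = -47.01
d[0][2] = -47.01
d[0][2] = -47.01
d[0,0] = 73.59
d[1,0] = 95.81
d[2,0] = 97.23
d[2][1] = 47.42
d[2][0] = 97.23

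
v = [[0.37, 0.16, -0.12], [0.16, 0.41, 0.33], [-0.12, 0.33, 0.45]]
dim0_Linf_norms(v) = [0.37, 0.41, 0.45]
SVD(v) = [[-0.07, 0.88, 0.47], [-0.70, 0.29, -0.65], [-0.71, -0.37, 0.6]] @ diag([0.7620984655472371, 0.47378404873556035, 0.005882514282797156]) @ [[-0.07, -0.7, -0.71],[0.88, 0.29, -0.37],[-0.47, 0.65, -0.6]]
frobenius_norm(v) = 0.90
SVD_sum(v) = [[0.0, 0.04, 0.04], [0.04, 0.37, 0.38], [0.04, 0.38, 0.39]] + [[0.37, 0.12, -0.15], [0.12, 0.04, -0.05], [-0.15, -0.05, 0.07]] + [[-0.00, 0.00, -0.00], [0.0, -0.00, 0.0], [-0.00, 0.0, -0.0]]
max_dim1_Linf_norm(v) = 0.45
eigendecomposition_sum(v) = [[-0.0, 0.00, -0.0], [0.0, -0.00, 0.00], [-0.00, 0.0, -0.00]] + [[0.37, 0.12, -0.15],[0.12, 0.04, -0.05],[-0.15, -0.05, 0.07]] + [[0.0,0.04,0.04],[0.04,0.37,0.38],[0.04,0.38,0.39]]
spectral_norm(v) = 0.76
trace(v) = 1.23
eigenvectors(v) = [[-0.47, 0.88, 0.07], [0.65, 0.29, 0.70], [-0.60, -0.37, 0.71]]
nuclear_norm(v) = 1.24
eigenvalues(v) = [-0.01, 0.47, 0.76]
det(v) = -0.00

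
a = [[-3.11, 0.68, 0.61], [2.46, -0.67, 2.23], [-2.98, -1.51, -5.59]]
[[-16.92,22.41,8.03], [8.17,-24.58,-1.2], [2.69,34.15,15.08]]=a @ [[4.41, -7.43, -3.98], [-2.86, 1.19, -7.76], [-2.06, -2.47, 1.52]]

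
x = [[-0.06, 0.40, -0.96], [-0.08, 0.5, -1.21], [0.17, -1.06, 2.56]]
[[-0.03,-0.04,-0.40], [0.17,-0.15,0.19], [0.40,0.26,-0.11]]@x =[[-0.06,0.39,-0.95], [0.03,-0.21,0.5], [-0.06,0.41,-0.98]]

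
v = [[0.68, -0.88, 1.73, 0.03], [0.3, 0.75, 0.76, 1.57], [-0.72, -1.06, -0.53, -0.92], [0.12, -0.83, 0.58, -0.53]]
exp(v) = [[1.04,-1.79,0.72,-1.51],[0.07,0.66,0.99,0.82],[-0.68,0.03,-0.25,-0.52],[-0.14,-0.81,-0.13,-0.04]]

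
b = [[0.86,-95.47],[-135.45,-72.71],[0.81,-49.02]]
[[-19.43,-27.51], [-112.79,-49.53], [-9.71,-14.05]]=b @[[0.72, 0.21], [0.21, 0.29]]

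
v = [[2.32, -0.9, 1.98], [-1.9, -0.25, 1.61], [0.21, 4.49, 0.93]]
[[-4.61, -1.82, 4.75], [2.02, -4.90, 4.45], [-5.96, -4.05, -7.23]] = v@[[-1.66, 0.84, -0.41],[-1.07, -0.50, -2.0],[-0.87, -2.13, 1.97]]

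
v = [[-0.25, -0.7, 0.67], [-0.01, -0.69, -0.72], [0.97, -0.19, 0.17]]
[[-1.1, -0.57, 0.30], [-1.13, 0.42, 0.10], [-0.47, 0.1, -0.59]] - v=[[-0.85, 0.13, -0.37],[-1.12, 1.11, 0.82],[-1.44, 0.29, -0.76]]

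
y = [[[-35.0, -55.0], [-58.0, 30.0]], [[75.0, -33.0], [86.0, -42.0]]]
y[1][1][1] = -42.0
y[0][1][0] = -58.0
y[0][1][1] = 30.0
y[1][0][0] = 75.0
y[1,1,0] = 86.0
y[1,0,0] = 75.0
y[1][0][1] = -33.0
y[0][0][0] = -35.0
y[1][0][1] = -33.0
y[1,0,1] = -33.0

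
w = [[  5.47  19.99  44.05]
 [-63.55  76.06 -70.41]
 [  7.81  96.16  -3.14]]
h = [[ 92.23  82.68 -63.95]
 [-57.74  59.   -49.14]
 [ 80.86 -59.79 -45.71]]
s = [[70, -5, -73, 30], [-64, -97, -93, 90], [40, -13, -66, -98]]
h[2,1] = -59.79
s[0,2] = -73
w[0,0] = 5.47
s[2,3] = -98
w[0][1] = 19.99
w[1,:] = [-63.55, 76.06, -70.41]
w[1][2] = -70.41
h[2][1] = -59.79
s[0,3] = 30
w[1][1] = 76.06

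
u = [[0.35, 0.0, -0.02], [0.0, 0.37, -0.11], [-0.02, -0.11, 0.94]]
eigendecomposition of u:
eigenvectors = [[-0.03, -0.71, -0.70],[-0.18, -0.68, 0.71],[0.98, -0.15, 0.11]]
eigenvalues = [0.96, 0.35, 0.35]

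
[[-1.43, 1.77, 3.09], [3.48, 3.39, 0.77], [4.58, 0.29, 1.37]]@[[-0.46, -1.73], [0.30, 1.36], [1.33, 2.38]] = [[5.30, 12.24], [0.44, 0.42], [-0.20, -4.27]]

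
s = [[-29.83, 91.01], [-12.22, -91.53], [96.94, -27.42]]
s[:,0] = [-29.83, -12.22, 96.94]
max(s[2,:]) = 96.94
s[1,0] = -12.22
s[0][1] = 91.01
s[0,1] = 91.01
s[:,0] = [-29.83, -12.22, 96.94]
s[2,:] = [96.94, -27.42]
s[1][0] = -12.22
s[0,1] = 91.01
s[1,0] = -12.22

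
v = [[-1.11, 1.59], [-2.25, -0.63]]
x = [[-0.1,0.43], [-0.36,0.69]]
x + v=[[-1.21, 2.02], [-2.61, 0.06]]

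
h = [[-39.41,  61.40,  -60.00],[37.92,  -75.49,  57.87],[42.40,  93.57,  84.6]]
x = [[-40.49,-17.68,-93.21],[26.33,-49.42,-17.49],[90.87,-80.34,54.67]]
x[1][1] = -49.42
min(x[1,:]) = -49.42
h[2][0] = 42.4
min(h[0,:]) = -60.0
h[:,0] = [-39.41, 37.92, 42.4]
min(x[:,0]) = -40.49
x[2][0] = 90.87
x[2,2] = 54.67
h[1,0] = 37.92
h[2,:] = [42.4, 93.57, 84.6]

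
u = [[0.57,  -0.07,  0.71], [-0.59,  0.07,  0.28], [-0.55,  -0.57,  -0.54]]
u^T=[[0.57, -0.59, -0.55], [-0.07, 0.07, -0.57], [0.71, 0.28, -0.54]]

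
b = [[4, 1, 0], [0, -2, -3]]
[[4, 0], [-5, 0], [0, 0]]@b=[[16, 4, 0], [-20, -5, 0], [0, 0, 0]]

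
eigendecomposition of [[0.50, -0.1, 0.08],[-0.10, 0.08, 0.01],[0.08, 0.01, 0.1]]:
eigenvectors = [[0.96, -0.27, -0.04],[-0.21, -0.82, 0.53],[0.17, 0.5, 0.85]]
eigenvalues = [0.54, 0.04, 0.1]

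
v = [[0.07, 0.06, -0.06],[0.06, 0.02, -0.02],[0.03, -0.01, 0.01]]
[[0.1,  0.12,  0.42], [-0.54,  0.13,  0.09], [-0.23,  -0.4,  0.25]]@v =[[0.03, 0.0, -0.0], [-0.03, -0.03, 0.03], [-0.03, -0.02, 0.02]]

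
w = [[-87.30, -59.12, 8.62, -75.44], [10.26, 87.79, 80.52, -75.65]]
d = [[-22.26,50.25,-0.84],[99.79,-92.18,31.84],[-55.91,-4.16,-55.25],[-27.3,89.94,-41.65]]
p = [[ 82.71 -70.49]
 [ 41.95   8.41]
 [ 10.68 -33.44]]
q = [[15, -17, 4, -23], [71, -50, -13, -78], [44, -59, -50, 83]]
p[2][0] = 10.68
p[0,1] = -70.49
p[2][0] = 10.68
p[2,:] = [10.68, -33.44]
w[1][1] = 87.79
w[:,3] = [-75.44, -75.65]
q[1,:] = [71, -50, -13, -78]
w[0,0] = -87.3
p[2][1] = -33.44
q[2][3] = 83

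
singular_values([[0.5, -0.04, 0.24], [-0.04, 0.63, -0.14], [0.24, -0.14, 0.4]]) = [0.79, 0.55, 0.19]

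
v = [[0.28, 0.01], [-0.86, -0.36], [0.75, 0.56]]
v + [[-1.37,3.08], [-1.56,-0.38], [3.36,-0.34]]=[[-1.09, 3.09], [-2.42, -0.74], [4.11, 0.22]]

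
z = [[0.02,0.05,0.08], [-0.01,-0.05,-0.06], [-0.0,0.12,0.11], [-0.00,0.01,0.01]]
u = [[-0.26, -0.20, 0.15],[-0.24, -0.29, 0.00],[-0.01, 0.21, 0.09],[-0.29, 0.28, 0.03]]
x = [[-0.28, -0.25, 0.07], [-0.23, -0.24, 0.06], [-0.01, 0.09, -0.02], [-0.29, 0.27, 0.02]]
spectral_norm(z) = 0.20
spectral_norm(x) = 0.51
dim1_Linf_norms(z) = [0.08, 0.06, 0.12, 0.01]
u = z + x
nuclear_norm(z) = 0.23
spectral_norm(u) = 0.52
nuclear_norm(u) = 1.10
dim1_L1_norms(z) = [0.15, 0.12, 0.23, 0.02]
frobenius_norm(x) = 0.65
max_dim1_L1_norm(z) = 0.23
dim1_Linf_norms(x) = [0.28, 0.24, 0.09, 0.29]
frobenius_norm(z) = 0.21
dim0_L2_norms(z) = [0.02, 0.14, 0.15]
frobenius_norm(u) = 0.70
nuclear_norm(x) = 0.93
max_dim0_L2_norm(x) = 0.46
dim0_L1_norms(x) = [0.81, 0.85, 0.17]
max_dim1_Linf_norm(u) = 0.29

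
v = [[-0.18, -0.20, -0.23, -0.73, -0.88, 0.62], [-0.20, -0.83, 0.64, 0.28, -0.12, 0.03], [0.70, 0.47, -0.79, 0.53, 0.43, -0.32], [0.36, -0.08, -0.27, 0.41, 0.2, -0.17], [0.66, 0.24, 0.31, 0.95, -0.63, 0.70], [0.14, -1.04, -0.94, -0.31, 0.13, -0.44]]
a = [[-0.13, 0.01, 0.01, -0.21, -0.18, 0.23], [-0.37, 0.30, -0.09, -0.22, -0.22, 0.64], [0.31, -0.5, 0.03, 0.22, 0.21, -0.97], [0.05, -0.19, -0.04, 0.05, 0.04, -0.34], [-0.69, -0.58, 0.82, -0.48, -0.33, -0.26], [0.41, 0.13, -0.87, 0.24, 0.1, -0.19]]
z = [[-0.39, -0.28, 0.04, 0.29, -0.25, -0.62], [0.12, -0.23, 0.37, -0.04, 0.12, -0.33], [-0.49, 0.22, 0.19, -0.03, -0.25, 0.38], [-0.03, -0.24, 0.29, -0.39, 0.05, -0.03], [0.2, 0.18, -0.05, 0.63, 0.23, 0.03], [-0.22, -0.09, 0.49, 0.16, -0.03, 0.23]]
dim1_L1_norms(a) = [0.77, 1.84, 2.24, 0.71, 3.16, 1.94]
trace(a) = -0.27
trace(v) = -2.46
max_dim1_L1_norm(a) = 3.16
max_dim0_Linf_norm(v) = 1.04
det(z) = -0.00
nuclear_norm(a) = 3.78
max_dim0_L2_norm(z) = 0.83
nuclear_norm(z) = 3.50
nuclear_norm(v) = 6.24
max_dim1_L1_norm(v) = 3.49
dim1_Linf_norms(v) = [0.88, 0.83, 0.79, 0.41, 0.95, 1.04]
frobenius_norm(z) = 1.68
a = v @ z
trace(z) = -0.36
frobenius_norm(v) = 3.17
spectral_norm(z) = 0.95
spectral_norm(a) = 1.67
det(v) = 0.00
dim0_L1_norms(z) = [1.45, 1.24, 1.43, 1.54, 0.93, 1.62]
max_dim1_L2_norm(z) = 0.87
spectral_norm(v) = 1.87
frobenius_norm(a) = 2.32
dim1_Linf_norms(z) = [0.62, 0.37, 0.49, 0.39, 0.63, 0.49]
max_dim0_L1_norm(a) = 2.63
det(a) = -0.00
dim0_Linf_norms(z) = [0.49, 0.28, 0.49, 0.63, 0.25, 0.62]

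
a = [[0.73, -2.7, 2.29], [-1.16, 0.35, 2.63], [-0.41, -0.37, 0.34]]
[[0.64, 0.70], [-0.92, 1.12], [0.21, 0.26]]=a@ [[-0.26, -0.31], [-0.63, -0.09], [-0.38, 0.3]]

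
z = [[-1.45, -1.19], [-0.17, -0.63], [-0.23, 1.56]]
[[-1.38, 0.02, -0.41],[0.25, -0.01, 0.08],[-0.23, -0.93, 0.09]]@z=[[2.09, 0.99], [-0.38, -0.17], [0.47, 1.00]]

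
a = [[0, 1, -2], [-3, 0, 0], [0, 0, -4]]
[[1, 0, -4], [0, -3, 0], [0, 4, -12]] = a @ [[0, 1, 0], [1, -2, 2], [0, -1, 3]]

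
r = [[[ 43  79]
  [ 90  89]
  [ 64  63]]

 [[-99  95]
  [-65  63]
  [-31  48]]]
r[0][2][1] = 63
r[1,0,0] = -99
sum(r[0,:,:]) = 428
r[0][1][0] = 90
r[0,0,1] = 79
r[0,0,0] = 43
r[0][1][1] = 89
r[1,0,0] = -99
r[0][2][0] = 64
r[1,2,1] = 48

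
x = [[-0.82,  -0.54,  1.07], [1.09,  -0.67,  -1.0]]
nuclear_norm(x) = 2.86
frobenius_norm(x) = 2.18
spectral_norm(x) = 2.00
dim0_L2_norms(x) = [1.36, 0.86, 1.46]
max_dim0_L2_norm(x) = 1.46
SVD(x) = [[-0.65, 0.76], [0.76, 0.65]] @ diag([1.9991411221130644, 0.8656412501010565]) @ [[0.68, -0.08, -0.73], [0.09, -0.98, 0.19]]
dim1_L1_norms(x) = [2.43, 2.76]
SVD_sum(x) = [[-0.88, 0.1, 0.94],[1.04, -0.12, -1.11]] + [[0.06, -0.64, 0.13], [0.05, -0.55, 0.11]]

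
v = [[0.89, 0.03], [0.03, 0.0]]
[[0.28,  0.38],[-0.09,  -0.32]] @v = [[0.26, 0.01], [-0.09, -0.00]]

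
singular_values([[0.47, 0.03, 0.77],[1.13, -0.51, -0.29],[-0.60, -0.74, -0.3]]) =[1.38, 1.08, 0.6]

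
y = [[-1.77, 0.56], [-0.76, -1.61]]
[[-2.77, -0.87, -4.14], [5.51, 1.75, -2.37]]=y @ [[0.42, 0.13, 2.44],[-3.62, -1.15, 0.32]]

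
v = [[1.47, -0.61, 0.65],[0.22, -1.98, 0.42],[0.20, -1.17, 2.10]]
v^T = [[1.47,0.22,0.20],[-0.61,-1.98,-1.17],[0.65,0.42,2.10]]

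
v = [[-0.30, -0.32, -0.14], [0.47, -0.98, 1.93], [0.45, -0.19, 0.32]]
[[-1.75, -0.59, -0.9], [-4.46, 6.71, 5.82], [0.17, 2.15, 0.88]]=v @ [[2.71, 2.68, -0.12],[3.45, -1.56, 1.31],[-1.22, 2.03, 3.71]]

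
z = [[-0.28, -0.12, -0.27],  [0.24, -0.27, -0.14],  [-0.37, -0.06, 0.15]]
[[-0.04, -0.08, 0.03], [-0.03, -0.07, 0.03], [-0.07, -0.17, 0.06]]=z@[[0.11, 0.25, -0.09], [0.25, 0.62, -0.25], [-0.09, -0.25, 0.11]]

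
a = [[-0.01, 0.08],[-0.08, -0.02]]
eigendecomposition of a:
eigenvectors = [[(0.71+0j), (0.71-0j)],  [-0.04+0.71j, (-0.04-0.71j)]]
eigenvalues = [(-0.02+0.08j), (-0.02-0.08j)]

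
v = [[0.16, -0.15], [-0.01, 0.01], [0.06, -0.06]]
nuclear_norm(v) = 0.24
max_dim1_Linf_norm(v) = 0.16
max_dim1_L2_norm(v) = 0.22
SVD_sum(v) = [[0.16, -0.15],[-0.01, 0.01],[0.06, -0.06]] + [[0.0, 0.00], [0.0, 0.0], [-0.0, -0.0]]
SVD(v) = [[-0.93, -0.37], [0.06, -0.15], [-0.36, 0.92]] @ diag([0.23557022845075326, 0.002582144004487334]) @ [[-0.73, 0.69], [-0.69, -0.73]]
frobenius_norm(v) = 0.24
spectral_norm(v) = 0.24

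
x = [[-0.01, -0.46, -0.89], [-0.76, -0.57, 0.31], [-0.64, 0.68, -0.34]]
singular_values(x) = [1.0, 1.0, 0.99]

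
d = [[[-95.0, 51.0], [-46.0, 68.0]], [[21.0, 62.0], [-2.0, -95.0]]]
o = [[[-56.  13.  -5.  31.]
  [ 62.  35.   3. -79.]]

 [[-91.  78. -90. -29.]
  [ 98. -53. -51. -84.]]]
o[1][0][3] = -29.0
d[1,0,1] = 62.0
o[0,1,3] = -79.0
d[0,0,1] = 51.0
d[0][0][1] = 51.0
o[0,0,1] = 13.0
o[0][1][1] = 35.0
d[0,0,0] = -95.0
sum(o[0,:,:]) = 4.0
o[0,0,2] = -5.0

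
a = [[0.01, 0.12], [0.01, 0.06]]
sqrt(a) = [[(0.06+0.07j), (0.39-0.12j)],[(0.03-0.01j), 0.22+0.02j]]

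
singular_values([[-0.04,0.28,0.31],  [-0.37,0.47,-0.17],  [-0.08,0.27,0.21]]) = [0.71, 0.43, 0.0]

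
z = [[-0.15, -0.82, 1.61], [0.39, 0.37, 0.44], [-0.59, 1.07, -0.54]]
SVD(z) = [[0.84, -0.47, -0.27], [0.08, -0.38, 0.92], [-0.54, -0.80, -0.27]] @ diag([2.093865748991451, 0.8757277971606253, 0.6348441151028075]) @ [[0.11, -0.59, 0.8], [0.45, -0.69, -0.57], [0.89, 0.42, 0.19]]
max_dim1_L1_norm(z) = 2.58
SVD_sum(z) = [[0.19, -1.03, 1.41], [0.02, -0.1, 0.14], [-0.12, 0.66, -0.9]] + [[-0.19, 0.29, 0.23], [-0.15, 0.23, 0.19], [-0.31, 0.48, 0.4]] + [[-0.15, -0.07, -0.03], [0.52, 0.25, 0.11], [-0.15, -0.07, -0.03]]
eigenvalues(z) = [(-0.55+1.09j), (-0.55-1.09j), (0.78+0j)]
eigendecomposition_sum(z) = [[-0.08+0.62j, -0.49-0.40j, 0.76+0.32j], [(0.16+0.02j), (-0.1+0.13j), (0.08-0.2j)], [(-0.32-0.2j), 0.34-0.17j, -0.36+0.34j]] + [[(-0.08-0.62j), -0.49+0.40j, 0.76-0.32j], [(0.16-0.02j), -0.10-0.13j, 0.08+0.20j], [(-0.32+0.2j), (0.34+0.17j), (-0.36-0.34j)]] + [[0.02-0.00j, (0.17-0j), (0.08+0j)], [0.07-0.00j, (0.58-0j), 0.27+0.00j], [0.05-0.00j, (0.39-0j), (0.19+0j)]]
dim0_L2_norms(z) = [0.72, 1.4, 1.75]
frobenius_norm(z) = 2.36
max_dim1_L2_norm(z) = 1.81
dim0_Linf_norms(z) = [0.59, 1.07, 1.61]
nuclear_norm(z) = 3.60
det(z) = 1.16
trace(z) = -0.32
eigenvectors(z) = [[-0.84+0.00j, -0.84-0.00j, (0.24+0j)], [-0.00+0.22j, -0.00-0.22j, 0.80+0.00j], [(0.21-0.46j), (0.21+0.46j), 0.55+0.00j]]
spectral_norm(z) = 2.09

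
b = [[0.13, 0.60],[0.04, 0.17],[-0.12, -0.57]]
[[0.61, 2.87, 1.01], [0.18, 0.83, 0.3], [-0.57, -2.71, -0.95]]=b @ [[1.56, 4.56, 3.56], [0.68, 3.79, 0.92]]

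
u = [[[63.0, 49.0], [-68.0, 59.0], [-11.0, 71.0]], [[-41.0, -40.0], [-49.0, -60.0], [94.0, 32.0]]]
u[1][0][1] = -40.0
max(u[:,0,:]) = 63.0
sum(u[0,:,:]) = 163.0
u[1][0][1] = -40.0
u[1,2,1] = 32.0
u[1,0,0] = -41.0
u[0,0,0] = 63.0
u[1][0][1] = -40.0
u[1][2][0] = 94.0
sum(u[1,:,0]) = 4.0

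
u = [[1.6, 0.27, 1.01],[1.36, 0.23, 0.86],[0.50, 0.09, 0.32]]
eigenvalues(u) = [2.15, 0.0, -0.0]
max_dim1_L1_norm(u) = 2.88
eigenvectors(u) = [[-0.74, -0.52, -0.29], [-0.63, -0.07, -0.7], [-0.23, 0.85, 0.65]]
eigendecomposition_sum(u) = [[1.60, 0.27, 1.01], [1.36, 0.23, 0.86], [0.5, 0.09, 0.32]] + [[0.0, -0.0, -0.0], [0.00, -0.00, -0.0], [-0.0, 0.00, 0.00]] + [[0.00, -0.00, 0.00], [0.00, -0.00, 0.00], [-0.00, 0.00, -0.00]]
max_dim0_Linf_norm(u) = 1.6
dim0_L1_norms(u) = [3.46, 0.59, 2.19]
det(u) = -0.00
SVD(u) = [[-0.74,0.26,0.62],[-0.63,0.05,-0.77],[-0.23,-0.96,0.13]] @ diag([2.5798375921186416, 0.0061317758951471, 0.00063215177159984]) @ [[-0.84,-0.14,-0.53], [0.40,-0.81,-0.42], [0.37,0.57,-0.74]]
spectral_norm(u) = 2.58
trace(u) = 2.15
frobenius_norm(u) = 2.58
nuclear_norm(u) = 2.59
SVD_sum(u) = [[1.60, 0.27, 1.01], [1.36, 0.23, 0.86], [0.50, 0.09, 0.32]] + [[0.00, -0.00, -0.0],  [0.0, -0.0, -0.00],  [-0.0, 0.0, 0.0]] + [[0.00, 0.0, -0.0], [-0.0, -0.0, 0.00], [0.00, 0.0, -0.00]]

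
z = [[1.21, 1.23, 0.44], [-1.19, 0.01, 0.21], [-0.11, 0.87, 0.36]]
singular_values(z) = [2.03, 1.18, 0.07]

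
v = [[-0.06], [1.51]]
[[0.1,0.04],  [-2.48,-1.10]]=v@[[-1.64, -0.73]]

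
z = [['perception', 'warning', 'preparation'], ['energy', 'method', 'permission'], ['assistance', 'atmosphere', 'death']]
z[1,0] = 'energy'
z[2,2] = 'death'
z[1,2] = 'permission'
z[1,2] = 'permission'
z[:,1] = ['warning', 'method', 'atmosphere']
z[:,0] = ['perception', 'energy', 'assistance']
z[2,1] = 'atmosphere'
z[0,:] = ['perception', 'warning', 'preparation']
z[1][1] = 'method'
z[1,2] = 'permission'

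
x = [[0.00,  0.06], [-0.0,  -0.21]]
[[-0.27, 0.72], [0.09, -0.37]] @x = [[0.0, -0.17],[0.00, 0.08]]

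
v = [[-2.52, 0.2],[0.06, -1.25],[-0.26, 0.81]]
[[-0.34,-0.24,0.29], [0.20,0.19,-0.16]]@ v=[[0.77, 0.47], [-0.45, -0.33]]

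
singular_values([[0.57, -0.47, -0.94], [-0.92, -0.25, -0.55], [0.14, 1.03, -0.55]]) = [1.24, 1.18, 1.05]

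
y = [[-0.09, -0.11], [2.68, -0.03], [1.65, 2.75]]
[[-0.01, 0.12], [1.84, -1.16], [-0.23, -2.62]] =y @ [[0.68, -0.44],[-0.49, -0.69]]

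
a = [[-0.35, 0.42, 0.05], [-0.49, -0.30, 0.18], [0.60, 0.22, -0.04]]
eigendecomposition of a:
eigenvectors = [[(0.05+0.52j), 0.05-0.52j, 0.23+0.00j], [(-0.64+0j), (-0.64-0j), (0.15+0j)], [(0.53-0.19j), (0.53+0.19j), (0.96+0j)]]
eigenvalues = [(-0.41+0.46j), (-0.41-0.46j), (0.13+0j)]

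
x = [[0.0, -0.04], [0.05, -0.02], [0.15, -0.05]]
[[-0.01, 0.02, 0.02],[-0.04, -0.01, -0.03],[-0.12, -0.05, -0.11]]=x @ [[-0.68, -0.48, -0.84],  [0.28, -0.5, -0.40]]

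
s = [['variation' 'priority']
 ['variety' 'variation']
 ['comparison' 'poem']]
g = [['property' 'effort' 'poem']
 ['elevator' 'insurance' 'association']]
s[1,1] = 'variation'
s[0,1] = 'priority'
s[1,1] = 'variation'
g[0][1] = 'effort'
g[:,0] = ['property', 'elevator']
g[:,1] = ['effort', 'insurance']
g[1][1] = 'insurance'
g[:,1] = ['effort', 'insurance']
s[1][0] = 'variety'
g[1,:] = ['elevator', 'insurance', 'association']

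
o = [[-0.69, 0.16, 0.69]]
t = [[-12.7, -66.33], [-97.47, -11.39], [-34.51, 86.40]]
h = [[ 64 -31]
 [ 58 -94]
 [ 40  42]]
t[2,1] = 86.4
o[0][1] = 0.157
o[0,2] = 0.688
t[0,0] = -12.7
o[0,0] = -0.688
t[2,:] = [-34.51, 86.4]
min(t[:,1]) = -66.33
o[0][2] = 0.688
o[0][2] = 0.688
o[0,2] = 0.688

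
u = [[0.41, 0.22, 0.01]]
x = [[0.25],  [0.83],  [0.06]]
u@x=[[0.29]]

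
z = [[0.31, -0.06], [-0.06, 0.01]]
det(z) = -0.00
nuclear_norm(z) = 0.32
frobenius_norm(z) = 0.32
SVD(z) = [[-0.98, 0.19], [0.19, 0.98]] @ diag([0.3215549442140352, 0.0015549442140351188]) @ [[-0.98, 0.19], [-0.19, -0.98]]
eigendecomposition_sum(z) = [[0.31, -0.06], [-0.06, 0.01]] + [[-0.0, -0.00], [-0.0, -0.0]]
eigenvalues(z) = [0.32, -0.0]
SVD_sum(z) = [[0.31,-0.06], [-0.06,0.01]] + [[-0.0, -0.00],[-0.00, -0.00]]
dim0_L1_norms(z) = [0.37, 0.07]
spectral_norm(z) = 0.32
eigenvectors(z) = [[0.98,  0.19],[-0.19,  0.98]]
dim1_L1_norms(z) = [0.37, 0.07]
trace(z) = 0.32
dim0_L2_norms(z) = [0.32, 0.06]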